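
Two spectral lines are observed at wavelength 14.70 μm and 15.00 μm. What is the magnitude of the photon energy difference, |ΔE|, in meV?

Using E = hc/λ: E₁ = 1.3513 × 10^-20 J, E₂ = 1.3243 × 10^-20 J.
|ΔE| = |1.3513 × 10^-20 − 1.3243 × 10^-20| = 2.70 × 10^-22 J = 1.69 meV.

1.69 meV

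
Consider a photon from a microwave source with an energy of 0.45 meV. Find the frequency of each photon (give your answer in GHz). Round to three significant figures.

109 GHz

Use h = 6.62607015e-34 J·s, 1 eV = 1.602176634e-19 J.
First convert: E = 0.45 meV = 7.2098e-23 J.
The photon relation is f = E/h, giving f = 1.088e11 Hz.
Converting to GHz: f = 108.8 GHz ≈ 109 GHz.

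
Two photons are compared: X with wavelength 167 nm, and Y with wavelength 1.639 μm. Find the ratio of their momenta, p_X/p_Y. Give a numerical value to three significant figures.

p_X = 3.968 × 10^-27 kg·m/s (from wavelength = 167 nm, via p = h/λ).
p_Y = 4.043 × 10^-28 kg·m/s (from wavelength = 1.639 μm, via p = h/λ).
Ratio = 3.968 × 10^-27 / 4.043 × 10^-28 = 9.81.

9.81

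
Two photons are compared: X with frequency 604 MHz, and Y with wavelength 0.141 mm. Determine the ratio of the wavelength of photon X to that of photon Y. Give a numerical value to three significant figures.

3520

λ_X = 0.4963 m (from frequency = 604 MHz, via λ = c/f).
λ_Y = 1.410·10^-4 m (from wavelength = 0.141 mm, via λ given directly).
Ratio = 0.4963 / 1.410·10^-4 = 3520.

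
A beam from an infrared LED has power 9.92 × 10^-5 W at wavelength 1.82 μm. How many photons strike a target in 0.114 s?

Total energy: E_total = P·t = 9.92 × 10^-5 × 0.114 = 1.131 × 10^-5 J.
Per-photon energy: E = 1.091 × 10^-19 J.
N = E_total / E_photon = 1.04 × 10^14.

1.04 × 10^14 photons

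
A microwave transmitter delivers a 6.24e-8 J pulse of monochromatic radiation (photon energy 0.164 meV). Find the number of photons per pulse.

Per-photon energy: E = 2.628e-23 J (from energy = 0.164 meV).
N = E_total / E_photon = 6.24e-8 J / 2.628e-23 J = 2.37e15.

2.37e15 photons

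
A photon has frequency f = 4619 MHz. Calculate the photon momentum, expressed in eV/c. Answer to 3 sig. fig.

Take h = 6.62607015·10^-34 J·s, c = 2.99792458·10^8 m/s, 1 eV = 1.602176634·10^-19 J.
In SI units: f = 4619 MHz = 4.619·10^9 Hz.
Apply p = hf/c: p = 1.021·10^-32 kg·m/s.
Converting to eV/c: p = 1.910·10^-5 eV/c ≈ 1.91·10^-5 eV/c.

1.91·10^-5 eV/c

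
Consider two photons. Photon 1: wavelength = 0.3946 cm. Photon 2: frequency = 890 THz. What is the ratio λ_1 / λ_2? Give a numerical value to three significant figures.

λ_1 = 0.003946 m (from wavelength = 0.3946 cm, via λ given directly).
λ_2 = 3.368·10^-7 m (from frequency = 890 THz, via λ = c/f).
Ratio = 0.003946 / 3.368·10^-7 = 1.17·10^4.

1.17·10^4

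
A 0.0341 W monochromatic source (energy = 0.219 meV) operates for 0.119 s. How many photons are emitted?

1.16 × 10^20 photons

Total energy: E_total = P·t = 0.0341 × 0.119 = 0.004058 J.
Per-photon energy: E = 3.509 × 10^-23 J.
N = E_total / E_photon = 1.16 × 10^20.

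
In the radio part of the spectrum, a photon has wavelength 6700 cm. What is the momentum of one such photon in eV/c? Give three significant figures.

(h = 6.62607015·10^-34 J·s, c = 2.99792458·10^8 m/s, 1 eV = 1.602176634·10^-19 J.)
Convert to SI: λ = 6700 cm = 67 m.
Since p = h/λ for a photon, p = 9.890·10^-36 kg·m/s.
Converting to eV/c: p = 1.851·10^-8 eV/c ≈ 1.85·10^-8 eV/c.

1.85·10^-8 eV/c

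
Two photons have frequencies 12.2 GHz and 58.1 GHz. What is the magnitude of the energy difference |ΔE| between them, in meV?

0.190 meV

Using E = hf: E₁ = 8.084·10^-24 J, E₂ = 3.850·10^-23 J.
|ΔE| = |8.084·10^-24 − 3.850·10^-23| = 3.04·10^-23 J = 0.190 meV.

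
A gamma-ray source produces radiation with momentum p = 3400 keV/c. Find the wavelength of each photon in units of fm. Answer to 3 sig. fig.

Use h = 6.62607015e-34 J·s, c = 2.99792458e8 m/s, 1 eV = 1.602176634e-19 J.
Convert to SI: p = 3400 keV/c = 1.8171e-21 kg·m/s.
Since λ = h/p for a photon, λ = 3.647e-13 m.
Converting to fm: λ = 364.7 fm ≈ 365 fm.

365 fm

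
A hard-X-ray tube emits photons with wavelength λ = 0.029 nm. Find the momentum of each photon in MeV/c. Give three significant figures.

0.0428 MeV/c

Convert to SI: λ = 0.029 nm = 2.9·10^-11 m.
Apply p = h/λ: p = 2.285·10^-23 kg·m/s.
Converting to MeV/c: p = 0.04275 MeV/c ≈ 0.0428 MeV/c.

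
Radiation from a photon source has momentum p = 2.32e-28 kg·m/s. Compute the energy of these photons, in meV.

Take c = 2.99792458e8 m/s, 1 eV = 1.602176634e-19 J.
The photon relation is E = pc, giving E = 6.955e-20 J.
Converting to meV: E = 434.1 meV ≈ 434 meV.

434 meV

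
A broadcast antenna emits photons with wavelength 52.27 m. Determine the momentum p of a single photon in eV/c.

(h = 6.62607015e-34 J·s, c = 2.99792458e8 m/s, 1 eV = 1.602176634e-19 J.)
Since p = h/λ for a photon, p = 1.268e-35 kg·m/s.
Converting to eV/c: p = 2.372e-8 eV/c ≈ 2.37e-8 eV/c.

2.37e-8 eV/c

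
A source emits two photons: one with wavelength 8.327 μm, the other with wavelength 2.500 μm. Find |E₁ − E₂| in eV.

Using E = hc/λ: E₁ = 2.3855e-20 J, E₂ = 7.9458e-20 J.
|ΔE| = |2.3855e-20 − 7.9458e-20| = 5.56e-20 J = 0.347 eV.

0.347 eV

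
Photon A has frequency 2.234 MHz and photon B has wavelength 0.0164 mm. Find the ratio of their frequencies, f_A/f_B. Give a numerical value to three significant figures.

f_A = 2.234e6 Hz (from frequency = 2.234 MHz, via f given directly).
f_B = 1.828e13 Hz (from wavelength = 0.0164 mm, via f = c/λ).
Ratio = 2.234e6 / 1.828e13 = 1.22e-7.

1.22e-7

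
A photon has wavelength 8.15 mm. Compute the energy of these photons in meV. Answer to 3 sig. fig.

0.152 meV

Convert to SI: λ = 8.15 mm = 0.00815 m.
Since E = hc/λ for a photon, E = 2.437 × 10^-23 J.
Converting to meV: E = 0.1521 meV ≈ 0.152 meV.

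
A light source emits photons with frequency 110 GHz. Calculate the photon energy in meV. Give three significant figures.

0.455 meV

Take h = 6.62607015·10^-34 J·s, 1 eV = 1.602176634·10^-19 J.
Convert to SI: f = 110 GHz = 1.1·10^11 Hz.
Apply E = hf: E = 7.289·10^-23 J.
Converting to meV: E = 0.4549 meV ≈ 0.455 meV.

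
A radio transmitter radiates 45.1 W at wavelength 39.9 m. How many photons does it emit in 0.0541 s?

4.90e26 photons

Total energy: E_total = P·t = 45.1 × 0.0541 = 2.440 J.
Per-photon energy: E = 4.979e-27 J.
N = E_total / E_photon = 4.90e26.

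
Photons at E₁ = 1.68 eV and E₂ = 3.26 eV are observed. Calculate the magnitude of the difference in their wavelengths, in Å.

Using λ = hc/E: λ₁ = 7.380 × 10^-7 m, λ₂ = 3.803 × 10^-7 m.
|Δλ| = |7.380 × 10^-7 − 3.803 × 10^-7| = 3.58 × 10^-7 m = 3580 Å.

3580 Å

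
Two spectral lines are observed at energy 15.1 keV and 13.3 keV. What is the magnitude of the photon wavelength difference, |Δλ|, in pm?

Using λ = hc/E: λ₁ = 8.211 × 10^-11 m, λ₂ = 9.322 × 10^-11 m.
|Δλ| = |8.211 × 10^-11 − 9.322 × 10^-11| = 1.11 × 10^-11 m = 11.1 pm.

11.1 pm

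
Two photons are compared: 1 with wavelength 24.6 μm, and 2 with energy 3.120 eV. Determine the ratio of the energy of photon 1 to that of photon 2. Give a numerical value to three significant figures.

E_1 = 8.075 × 10^-21 J (from wavelength = 24.6 μm, via E = hc/λ).
E_2 = 4.999 × 10^-19 J (from energy = 3.120 eV, via E given directly).
Ratio = 8.075 × 10^-21 / 4.999 × 10^-19 = 0.0162.

0.0162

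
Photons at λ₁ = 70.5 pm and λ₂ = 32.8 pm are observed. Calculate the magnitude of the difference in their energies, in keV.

20.2 keV

Using E = hc/λ: E₁ = 2.818e-15 J, E₂ = 6.056e-15 J.
|ΔE| = |2.818e-15 − 6.056e-15| = 3.24e-15 J = 20.2 keV.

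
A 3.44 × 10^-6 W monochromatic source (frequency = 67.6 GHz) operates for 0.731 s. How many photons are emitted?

Total energy: E_total = P·t = 3.44 × 10^-6 × 0.731 = 2.515 × 10^-6 J.
Per-photon energy: E = 4.479 × 10^-23 J.
N = E_total / E_photon = 5.61 × 10^16.

5.61 × 10^16 photons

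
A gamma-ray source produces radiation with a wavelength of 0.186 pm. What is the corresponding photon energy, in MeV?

6.67 MeV

Use h = 6.62607015e-34 J·s, c = 2.99792458e8 m/s, 1 eV = 1.602176634e-19 J.
In SI units: λ = 0.186 pm = 1.86e-13 m.
Apply E = hc/λ: E = 1.068e-12 J.
Converting to MeV: E = 6.666 MeV ≈ 6.67 MeV.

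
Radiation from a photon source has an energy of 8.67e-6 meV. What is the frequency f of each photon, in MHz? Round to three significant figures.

First convert: E = 8.67e-6 meV = 1.3891e-27 J.
Apply f = E/h: f = 2.096e6 Hz.
Converting to MHz: f = 2.096 MHz ≈ 2.10 MHz.

2.10 MHz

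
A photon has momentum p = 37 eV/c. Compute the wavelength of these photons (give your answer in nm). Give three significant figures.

(h = 6.62607015e-34 J·s, c = 2.99792458e8 m/s, 1 eV = 1.602176634e-19 J.)
In SI units: p = 37 eV/c = 1.9774e-26 kg·m/s.
Since λ = h/p for a photon, λ = 3.351e-8 m.
Converting to nm: λ = 33.51 nm ≈ 33.5 nm.

33.5 nm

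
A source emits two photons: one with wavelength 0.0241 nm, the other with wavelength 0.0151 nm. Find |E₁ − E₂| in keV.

30.7 keV

Using E = hc/λ: E₁ = 8.243 × 10^-15 J, E₂ = 1.316 × 10^-14 J.
|ΔE| = |8.243 × 10^-15 − 1.316 × 10^-14| = 4.91 × 10^-15 J = 30.7 keV.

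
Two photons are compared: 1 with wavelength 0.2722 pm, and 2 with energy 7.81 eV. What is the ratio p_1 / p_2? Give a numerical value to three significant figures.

p_1 = 2.434·10^-21 kg·m/s (from wavelength = 0.2722 pm, via p = h/λ).
p_2 = 4.174·10^-27 kg·m/s (from energy = 7.81 eV, via p = E/c).
Ratio = 2.434·10^-21 / 4.174·10^-27 = 5.83·10^5.

5.83·10^5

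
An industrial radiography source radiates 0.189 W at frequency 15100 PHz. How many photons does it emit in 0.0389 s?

Total energy: E_total = P·t = 0.189 × 0.0389 = 0.007352 J.
Per-photon energy: E = 1.001 × 10^-14 J.
N = E_total / E_photon = 7.35 × 10^11.

7.35 × 10^11 photons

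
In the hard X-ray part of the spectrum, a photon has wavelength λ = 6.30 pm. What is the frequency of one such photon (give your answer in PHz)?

Take c = 2.99792458e8 m/s.
In SI units: λ = 6.30 pm = 6.30e-12 m.
The photon relation is f = c/λ, giving f = 4.759e19 Hz.
Converting to PHz: f = 47590 PHz ≈ 4.76e4 PHz.

4.76e4 PHz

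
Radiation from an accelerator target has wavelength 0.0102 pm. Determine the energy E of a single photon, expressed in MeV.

First convert: λ = 0.0102 pm = 1.02 × 10^-14 m.
The photon relation is E = hc/λ, giving E = 1.947 × 10^-11 J.
Converting to MeV: E = 121.6 MeV ≈ 122 MeV.

122 MeV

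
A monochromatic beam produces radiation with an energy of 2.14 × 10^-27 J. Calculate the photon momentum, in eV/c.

1.34 × 10^-8 eV/c

(c = 2.99792458 × 10^8 m/s, 1 eV = 1.602176634 × 10^-19 J.)
Since p = E/c for a photon, p = 7.138 × 10^-36 kg·m/s.
Converting to eV/c: p = 1.336 × 10^-8 eV/c ≈ 1.34 × 10^-8 eV/c.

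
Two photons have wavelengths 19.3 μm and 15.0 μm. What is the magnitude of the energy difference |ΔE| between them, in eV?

0.0184 eV

Using E = hc/λ: E₁ = 1.029 × 10^-20 J, E₂ = 1.324 × 10^-20 J.
|ΔE| = |1.029 × 10^-20 − 1.324 × 10^-20| = 2.95 × 10^-21 J = 0.0184 eV.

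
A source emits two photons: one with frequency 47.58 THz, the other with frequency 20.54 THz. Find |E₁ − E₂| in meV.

112 meV

Using E = hf: E₁ = 3.1527 × 10^-20 J, E₂ = 1.3610 × 10^-20 J.
|ΔE| = |3.1527 × 10^-20 − 1.3610 × 10^-20| = 1.79 × 10^-20 J = 112 meV.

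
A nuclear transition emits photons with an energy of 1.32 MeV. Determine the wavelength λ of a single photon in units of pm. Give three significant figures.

0.939 pm

Convert to SI: E = 1.32 MeV = 2.1149e-13 J.
Since λ = hc/E for a photon, λ = 9.393e-13 m.
Converting to pm: λ = 0.9393 pm ≈ 0.939 pm.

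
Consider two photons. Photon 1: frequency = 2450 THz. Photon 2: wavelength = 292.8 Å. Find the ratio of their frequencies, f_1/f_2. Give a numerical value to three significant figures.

0.239

f_1 = 2.450e15 Hz (from frequency = 2450 THz, via f given directly).
f_2 = 1.024e16 Hz (from wavelength = 292.8 Å, via f = c/λ).
Ratio = 2.450e15 / 1.024e16 = 0.239.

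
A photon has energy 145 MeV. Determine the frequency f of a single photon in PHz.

In SI units: E = 145 MeV = 2.3232e-11 J.
Since f = E/h for a photon, f = 3.506e22 Hz.
Converting to PHz: f = 3.506e7 PHz ≈ 3.51e7 PHz.

3.51e7 PHz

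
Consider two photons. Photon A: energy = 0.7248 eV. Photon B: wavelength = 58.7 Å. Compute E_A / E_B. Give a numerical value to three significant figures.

3.43e-3

E_A = 1.161e-19 J (from energy = 0.7248 eV, via E given directly).
E_B = 3.384e-17 J (from wavelength = 58.7 Å, via E = hc/λ).
Ratio = 1.161e-19 / 3.384e-17 = 3.43e-3.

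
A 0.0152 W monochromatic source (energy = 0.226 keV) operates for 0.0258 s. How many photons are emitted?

Total energy: E_total = P·t = 0.0152 × 0.0258 = 3.922e-4 J.
Per-photon energy: E = 3.621e-17 J.
N = E_total / E_photon = 1.08e13.

1.08e13 photons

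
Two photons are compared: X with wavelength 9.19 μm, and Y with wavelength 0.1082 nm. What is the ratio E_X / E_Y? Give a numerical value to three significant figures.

E_X = 2.162e-20 J (from wavelength = 9.19 μm, via E = hc/λ).
E_Y = 1.836e-15 J (from wavelength = 0.1082 nm, via E = hc/λ).
Ratio = 2.162e-20 / 1.836e-15 = 1.18e-5.

1.18e-5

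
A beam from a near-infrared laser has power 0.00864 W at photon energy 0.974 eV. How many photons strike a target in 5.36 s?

Total energy: E_total = P·t = 0.00864 × 5.36 = 0.04631 J.
Per-photon energy: E = 1.561e-19 J.
N = E_total / E_photon = 2.97e17.

2.97e17 photons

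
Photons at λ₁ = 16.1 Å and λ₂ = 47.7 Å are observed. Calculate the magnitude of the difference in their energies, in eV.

510 eV

Using E = hc/λ: E₁ = 1.234 × 10^-16 J, E₂ = 4.164 × 10^-17 J.
|ΔE| = |1.234 × 10^-16 − 4.164 × 10^-17| = 8.17 × 10^-17 J = 510 eV.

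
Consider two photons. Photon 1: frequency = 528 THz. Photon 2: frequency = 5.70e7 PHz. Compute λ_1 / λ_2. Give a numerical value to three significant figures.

λ_1 = 5.678e-7 m (from frequency = 528 THz, via λ = c/f).
λ_2 = 5.260e-15 m (from frequency = 5.70e7 PHz, via λ = c/f).
Ratio = 5.678e-7 / 5.260e-15 = 1.08e8.

1.08e8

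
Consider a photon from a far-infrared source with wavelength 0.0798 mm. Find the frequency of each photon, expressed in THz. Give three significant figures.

Take c = 2.99792458·10^8 m/s.
Convert to SI: λ = 0.0798 mm = 7.98·10^-5 m.
Apply f = c/λ: f = 3.757·10^12 Hz.
Converting to THz: f = 3.757 THz ≈ 3.76 THz.

3.76 THz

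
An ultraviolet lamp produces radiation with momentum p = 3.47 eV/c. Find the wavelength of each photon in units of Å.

Take h = 6.62607015 × 10^-34 J·s, c = 2.99792458 × 10^8 m/s, 1 eV = 1.602176634 × 10^-19 J.
In SI units: p = 3.47 eV/c = 1.8545 × 10^-27 kg·m/s.
Apply λ = h/p: λ = 3.573 × 10^-7 m.
Converting to Å: λ = 3573 Å ≈ 3570 Å.

3570 Å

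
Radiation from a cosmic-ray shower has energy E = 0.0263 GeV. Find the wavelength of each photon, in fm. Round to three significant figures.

Use h = 6.62607015e-34 J·s, c = 2.99792458e8 m/s, 1 eV = 1.602176634e-19 J.
Convert to SI: E = 0.0263 GeV = 4.2137e-12 J.
Apply λ = hc/E: λ = 4.714e-14 m.
Converting to fm: λ = 47.14 fm ≈ 47.1 fm.

47.1 fm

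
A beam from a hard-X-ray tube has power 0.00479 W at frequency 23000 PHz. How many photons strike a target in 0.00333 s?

1.05e9 photons

Total energy: E_total = P·t = 0.00479 × 0.00333 = 1.595e-5 J.
Per-photon energy: E = 1.524e-14 J.
N = E_total / E_photon = 1.05e9.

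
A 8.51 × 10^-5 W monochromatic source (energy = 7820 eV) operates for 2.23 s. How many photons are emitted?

Total energy: E_total = P·t = 8.51 × 10^-5 × 2.23 = 1.898 × 10^-4 J.
Per-photon energy: E = 1.253 × 10^-15 J.
N = E_total / E_photon = 1.51 × 10^11.

1.51 × 10^11 photons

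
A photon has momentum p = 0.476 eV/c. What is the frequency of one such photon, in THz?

Take h = 6.62607015·10^-34 J·s, c = 2.99792458·10^8 m/s, 1 eV = 1.602176634·10^-19 J.
First convert: p = 0.476 eV/c = 2.5439·10^-28 kg·m/s.
For a photon f = pc/h, so f = 1.151·10^14 Hz.
Converting to THz: f = 115.1 THz ≈ 115 THz.

115 THz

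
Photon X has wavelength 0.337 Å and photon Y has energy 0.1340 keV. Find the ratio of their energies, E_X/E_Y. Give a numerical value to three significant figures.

275

E_X = 5.894 × 10^-15 J (from wavelength = 0.337 Å, via E = hc/λ).
E_Y = 2.147 × 10^-17 J (from energy = 0.1340 keV, via E given directly).
Ratio = 5.894 × 10^-15 / 2.147 × 10^-17 = 275.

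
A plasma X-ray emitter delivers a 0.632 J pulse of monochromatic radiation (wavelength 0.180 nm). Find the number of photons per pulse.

5.73·10^14 photons

Per-photon energy: E = 1.104·10^-15 J (from wavelength = 0.180 nm).
N = E_total / E_photon = 0.632 J / 1.104·10^-15 J = 5.73·10^14.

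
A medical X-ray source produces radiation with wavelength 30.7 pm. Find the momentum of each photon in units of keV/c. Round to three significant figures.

Convert to SI: λ = 30.7 pm = 3.07 × 10^-11 m.
The photon relation is p = h/λ, giving p = 2.158 × 10^-23 kg·m/s.
Converting to keV/c: p = 40.39 keV/c ≈ 40.4 keV/c.

40.4 keV/c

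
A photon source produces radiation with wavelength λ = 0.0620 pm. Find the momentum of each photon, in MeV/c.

20.0 MeV/c

Take h = 6.62607015 × 10^-34 J·s, c = 2.99792458 × 10^8 m/s, 1 eV = 1.602176634 × 10^-19 J.
In SI units: λ = 0.0620 pm = 6.20 × 10^-14 m.
Since p = h/λ for a photon, p = 1.069 × 10^-20 kg·m/s.
Converting to MeV/c: p = 20.00 MeV/c ≈ 20.0 MeV/c.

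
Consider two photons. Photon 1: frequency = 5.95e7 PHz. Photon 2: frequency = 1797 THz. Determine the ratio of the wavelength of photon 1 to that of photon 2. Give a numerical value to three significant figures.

3.02e-8

λ_1 = 5.039e-15 m (from frequency = 5.95e7 PHz, via λ = c/f).
λ_2 = 1.668e-7 m (from frequency = 1797 THz, via λ = c/f).
Ratio = 5.039e-15 / 1.668e-7 = 3.02e-8.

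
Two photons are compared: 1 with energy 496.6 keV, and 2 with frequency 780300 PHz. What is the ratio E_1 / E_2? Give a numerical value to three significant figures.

E_1 = 7.956 × 10^-14 J (from energy = 496.6 keV, via E given directly).
E_2 = 5.170 × 10^-13 J (from frequency = 780300 PHz, via E = hf).
Ratio = 7.956 × 10^-14 / 5.170 × 10^-13 = 0.154.

0.154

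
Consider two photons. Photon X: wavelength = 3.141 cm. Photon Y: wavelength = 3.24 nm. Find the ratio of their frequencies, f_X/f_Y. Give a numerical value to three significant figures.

1.03 × 10^-7

f_X = 9.544 × 10^9 Hz (from wavelength = 3.141 cm, via f = c/λ).
f_Y = 9.253 × 10^16 Hz (from wavelength = 3.24 nm, via f = c/λ).
Ratio = 9.544 × 10^9 / 9.253 × 10^16 = 1.03 × 10^-7.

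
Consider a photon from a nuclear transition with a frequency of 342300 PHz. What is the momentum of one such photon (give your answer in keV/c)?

1420 keV/c

Take h = 6.62607015e-34 J·s, c = 2.99792458e8 m/s, 1 eV = 1.602176634e-19 J.
First convert: f = 342300 PHz = 3.423e20 Hz.
For a photon p = hf/c, so p = 7.566e-22 kg·m/s.
Converting to keV/c: p = 1416 keV/c ≈ 1420 keV/c.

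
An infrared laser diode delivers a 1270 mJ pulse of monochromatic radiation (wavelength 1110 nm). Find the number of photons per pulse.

Per-photon energy: E = 1.790 × 10^-19 J (from wavelength = 1110 nm).
N = E_total / E_photon = 1.27 J / 1.790 × 10^-19 J = 7.10 × 10^18.

7.10 × 10^18 photons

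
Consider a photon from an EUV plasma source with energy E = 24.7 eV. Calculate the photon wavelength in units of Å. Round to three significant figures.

Take h = 6.62607015 × 10^-34 J·s, c = 2.99792458 × 10^8 m/s, 1 eV = 1.602176634 × 10^-19 J.
First convert: E = 24.7 eV = 3.9574 × 10^-18 J.
For a photon λ = hc/E, so λ = 5.020 × 10^-8 m.
Converting to Å: λ = 502.0 Å ≈ 502 Å.

502 Å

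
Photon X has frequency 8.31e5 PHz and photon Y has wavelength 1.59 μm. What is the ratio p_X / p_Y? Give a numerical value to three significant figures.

4.41e6

p_X = 1.837e-21 kg·m/s (from frequency = 8.31e5 PHz, via p = hf/c).
p_Y = 4.167e-28 kg·m/s (from wavelength = 1.59 μm, via p = h/λ).
Ratio = 1.837e-21 / 4.167e-28 = 4.41e6.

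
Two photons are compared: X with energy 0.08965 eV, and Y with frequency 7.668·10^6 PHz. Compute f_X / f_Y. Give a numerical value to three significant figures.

f_X = 2.168·10^13 Hz (from energy = 0.08965 eV, via f = E/h).
f_Y = 7.668·10^21 Hz (from frequency = 7.668·10^6 PHz, via f given directly).
Ratio = 2.168·10^13 / 7.668·10^21 = 2.83·10^-9.

2.83·10^-9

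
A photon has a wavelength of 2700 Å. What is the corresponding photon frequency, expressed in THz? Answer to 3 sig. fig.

1110 THz

(c = 2.99792458e8 m/s.)
In SI units: λ = 2700 Å = 2.70e-7 m.
The photon relation is f = c/λ, giving f = 1.110e15 Hz.
Converting to THz: f = 1110 THz ≈ 1110 THz.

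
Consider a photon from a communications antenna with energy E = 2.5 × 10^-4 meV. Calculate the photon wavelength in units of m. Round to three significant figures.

Use h = 6.62607015 × 10^-34 J·s, c = 2.99792458 × 10^8 m/s, 1 eV = 1.602176634 × 10^-19 J.
Convert to SI: E = 2.5 × 10^-4 meV = 4.0054 × 10^-26 J.
For a photon λ = hc/E, so λ = 4.959 m.
So λ ≈ 4.96 m.

4.96 m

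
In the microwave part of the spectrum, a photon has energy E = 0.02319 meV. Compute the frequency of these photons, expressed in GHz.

In SI units: E = 0.02319 meV = 3.7154e-24 J.
For a photon f = E/h, so f = 5.607e9 Hz.
Converting to GHz: f = 5.607 GHz ≈ 5.61 GHz.

5.61 GHz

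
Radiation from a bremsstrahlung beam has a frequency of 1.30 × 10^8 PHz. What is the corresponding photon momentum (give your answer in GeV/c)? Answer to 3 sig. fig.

In SI units: f = 1.30 × 10^8 PHz = 1.30 × 10^23 Hz.
Apply p = hf/c: p = 2.873 × 10^-19 kg·m/s.
Converting to GeV/c: p = 0.5376 GeV/c ≈ 0.538 GeV/c.

0.538 GeV/c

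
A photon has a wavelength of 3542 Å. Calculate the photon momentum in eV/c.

3.50 eV/c

First convert: λ = 3542 Å = 3.542 × 10^-7 m.
The photon relation is p = h/λ, giving p = 1.871 × 10^-27 kg·m/s.
Converting to eV/c: p = 3.500 eV/c ≈ 3.50 eV/c.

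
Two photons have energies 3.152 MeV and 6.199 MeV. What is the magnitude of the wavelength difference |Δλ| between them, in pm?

Using λ = hc/E: λ₁ = 3.9335·10^-13 m, λ₂ = 2.0001·10^-13 m.
|Δλ| = |3.9335·10^-13 − 2.0001·10^-13| = 1.93·10^-13 m = 0.193 pm.

0.193 pm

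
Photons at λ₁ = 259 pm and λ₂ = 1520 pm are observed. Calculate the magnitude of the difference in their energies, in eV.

3970 eV

Using E = hc/λ: E₁ = 7.670e-16 J, E₂ = 1.307e-16 J.
|ΔE| = |7.670e-16 − 1.307e-16| = 6.36e-16 J = 3970 eV.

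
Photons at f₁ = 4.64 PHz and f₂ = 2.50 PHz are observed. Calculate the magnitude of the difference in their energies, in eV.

8.85 eV

Using E = hf: E₁ = 3.074·10^-18 J, E₂ = 1.657·10^-18 J.
|ΔE| = |3.074·10^-18 − 1.657·10^-18| = 1.42·10^-18 J = 8.85 eV.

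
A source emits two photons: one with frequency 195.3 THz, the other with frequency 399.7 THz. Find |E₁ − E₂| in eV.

0.845 eV

Using E = hf: E₁ = 1.2941 × 10^-19 J, E₂ = 2.6484 × 10^-19 J.
|ΔE| = |1.2941 × 10^-19 − 2.6484 × 10^-19| = 1.35 × 10^-19 J = 0.845 eV.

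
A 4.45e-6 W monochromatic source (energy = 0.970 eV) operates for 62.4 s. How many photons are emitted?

1.79e15 photons

Total energy: E_total = P·t = 4.45e-6 × 62.4 = 2.777e-4 J.
Per-photon energy: E = 1.554e-19 J.
N = E_total / E_photon = 1.79e15.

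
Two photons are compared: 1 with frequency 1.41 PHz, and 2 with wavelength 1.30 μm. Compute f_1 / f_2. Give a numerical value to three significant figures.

f_1 = 1.410·10^15 Hz (from frequency = 1.41 PHz, via f given directly).
f_2 = 2.306·10^14 Hz (from wavelength = 1.30 μm, via f = c/λ).
Ratio = 1.410·10^15 / 2.306·10^14 = 6.11.

6.11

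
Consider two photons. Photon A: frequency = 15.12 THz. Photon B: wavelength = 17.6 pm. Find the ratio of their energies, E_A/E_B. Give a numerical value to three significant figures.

E_A = 1.002 × 10^-20 J (from frequency = 15.12 THz, via E = hf).
E_B = 1.129 × 10^-14 J (from wavelength = 17.6 pm, via E = hc/λ).
Ratio = 1.002 × 10^-20 / 1.129 × 10^-14 = 8.88 × 10^-7.

8.88 × 10^-7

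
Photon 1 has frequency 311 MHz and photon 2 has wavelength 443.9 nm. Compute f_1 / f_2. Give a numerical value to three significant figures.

f_1 = 3.110e8 Hz (from frequency = 311 MHz, via f given directly).
f_2 = 6.754e14 Hz (from wavelength = 443.9 nm, via f = c/λ).
Ratio = 3.110e8 / 6.754e14 = 4.60e-7.

4.60e-7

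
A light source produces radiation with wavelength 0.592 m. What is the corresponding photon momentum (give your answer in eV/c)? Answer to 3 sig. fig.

Since p = h/λ for a photon, p = 1.119e-33 kg·m/s.
Converting to eV/c: p = 2.094e-6 eV/c ≈ 2.09e-6 eV/c.

2.09e-6 eV/c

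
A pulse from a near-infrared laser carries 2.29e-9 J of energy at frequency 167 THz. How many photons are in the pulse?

2.07e10 photons

Per-photon energy: E = 1.107e-19 J (from frequency = 167 THz).
N = E_total / E_photon = 2.29e-9 J / 1.107e-19 J = 2.07e10.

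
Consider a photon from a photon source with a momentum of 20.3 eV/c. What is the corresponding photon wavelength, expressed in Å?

Take h = 6.62607015e-34 J·s, c = 2.99792458e8 m/s, 1 eV = 1.602176634e-19 J.
In SI units: p = 20.3 eV/c = 1.0849e-26 kg·m/s.
For a photon λ = h/p, so λ = 6.108e-8 m.
Converting to Å: λ = 610.8 Å ≈ 611 Å.

611 Å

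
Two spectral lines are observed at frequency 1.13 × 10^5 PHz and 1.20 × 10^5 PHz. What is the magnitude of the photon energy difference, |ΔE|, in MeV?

0.0289 MeV

Using E = hf: E₁ = 7.487 × 10^-14 J, E₂ = 7.951 × 10^-14 J.
|ΔE| = |7.487 × 10^-14 − 7.951 × 10^-14| = 4.64 × 10^-15 J = 0.0289 MeV.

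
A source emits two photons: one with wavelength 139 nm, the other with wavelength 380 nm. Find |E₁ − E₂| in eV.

5.66 eV

Using E = hc/λ: E₁ = 1.429 × 10^-18 J, E₂ = 5.227 × 10^-19 J.
|ΔE| = |1.429 × 10^-18 − 5.227 × 10^-19| = 9.06 × 10^-19 J = 5.66 eV.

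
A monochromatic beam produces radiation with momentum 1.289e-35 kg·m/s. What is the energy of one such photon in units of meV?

Use c = 2.99792458e8 m/s, 1 eV = 1.602176634e-19 J.
Since E = pc for a photon, E = 3.864e-27 J.
Converting to meV: E = 2.412e-5 meV ≈ 2.41e-5 meV.

2.41e-5 meV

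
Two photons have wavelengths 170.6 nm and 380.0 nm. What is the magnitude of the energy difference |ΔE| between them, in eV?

Using E = hc/λ: E₁ = 1.1644e-18 J, E₂ = 5.2275e-19 J.
|ΔE| = |1.1644e-18 − 5.2275e-19| = 6.42e-19 J = 4.00 eV.

4.00 eV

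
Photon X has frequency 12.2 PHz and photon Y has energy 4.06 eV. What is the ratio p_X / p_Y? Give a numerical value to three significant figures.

p_X = 2.696 × 10^-26 kg·m/s (from frequency = 12.2 PHz, via p = hf/c).
p_Y = 2.170 × 10^-27 kg·m/s (from energy = 4.06 eV, via p = E/c).
Ratio = 2.696 × 10^-26 / 2.170 × 10^-27 = 12.4.

12.4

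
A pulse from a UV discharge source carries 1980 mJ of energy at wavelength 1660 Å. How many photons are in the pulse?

Per-photon energy: E = 1.197e-18 J (from wavelength = 1660 Å).
N = E_total / E_photon = 1.98 J / 1.197e-18 J = 1.65e18.

1.65e18 photons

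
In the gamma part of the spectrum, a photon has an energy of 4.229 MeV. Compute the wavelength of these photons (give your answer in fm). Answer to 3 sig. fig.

293 fm

Convert to SI: E = 4.229 MeV = 6.7756 × 10^-13 J.
For a photon λ = hc/E, so λ = 2.932 × 10^-13 m.
Converting to fm: λ = 293.2 fm ≈ 293 fm.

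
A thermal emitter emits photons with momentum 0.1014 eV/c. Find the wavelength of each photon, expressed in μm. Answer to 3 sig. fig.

12.2 μm

Take h = 6.62607015 × 10^-34 J·s, c = 2.99792458 × 10^8 m/s, 1 eV = 1.602176634 × 10^-19 J.
Convert to SI: p = 0.1014 eV/c = 5.4191 × 10^-29 kg·m/s.
Since λ = h/p for a photon, λ = 1.223 × 10^-5 m.
Converting to μm: λ = 12.23 μm ≈ 12.2 μm.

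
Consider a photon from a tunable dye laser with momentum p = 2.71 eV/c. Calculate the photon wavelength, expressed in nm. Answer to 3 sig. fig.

458 nm

(h = 6.62607015e-34 J·s, c = 2.99792458e8 m/s, 1 eV = 1.602176634e-19 J.)
Convert to SI: p = 2.71 eV/c = 1.4483e-27 kg·m/s.
Since λ = h/p for a photon, λ = 4.575e-7 m.
Converting to nm: λ = 457.5 nm ≈ 458 nm.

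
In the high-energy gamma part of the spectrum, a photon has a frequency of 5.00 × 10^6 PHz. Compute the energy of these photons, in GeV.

Use h = 6.62607015 × 10^-34 J·s, 1 eV = 1.602176634 × 10^-19 J.
First convert: f = 5.00 × 10^6 PHz = 5.00 × 10^21 Hz.
The photon relation is E = hf, giving E = 3.313 × 10^-12 J.
Converting to GeV: E = 0.02068 GeV ≈ 0.0207 GeV.

0.0207 GeV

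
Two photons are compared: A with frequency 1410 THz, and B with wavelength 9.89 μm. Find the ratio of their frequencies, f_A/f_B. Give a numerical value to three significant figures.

f_A = 1.410·10^15 Hz (from frequency = 1410 THz, via f given directly).
f_B = 3.031·10^13 Hz (from wavelength = 9.89 μm, via f = c/λ).
Ratio = 1.410·10^15 / 3.031·10^13 = 46.5.

46.5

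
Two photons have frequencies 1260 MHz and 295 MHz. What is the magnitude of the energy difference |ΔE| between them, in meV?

3.99e-3 meV

Using E = hf: E₁ = 8.349e-25 J, E₂ = 1.955e-25 J.
|ΔE| = |8.349e-25 − 1.955e-25| = 6.39e-25 J = 3.99e-3 meV.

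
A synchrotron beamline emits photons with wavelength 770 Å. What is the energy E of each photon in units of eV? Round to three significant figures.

(h = 6.62607015 × 10^-34 J·s, c = 2.99792458 × 10^8 m/s, 1 eV = 1.602176634 × 10^-19 J.)
First convert: λ = 770 Å = 7.7 × 10^-8 m.
The photon relation is E = hc/λ, giving E = 2.580 × 10^-18 J.
Converting to eV: E = 16.10 eV ≈ 16.1 eV.

16.1 eV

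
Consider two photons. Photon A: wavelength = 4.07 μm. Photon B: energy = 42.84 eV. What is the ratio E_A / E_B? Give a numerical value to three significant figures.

E_A = 4.881 × 10^-20 J (from wavelength = 4.07 μm, via E = hc/λ).
E_B = 6.864 × 10^-18 J (from energy = 42.84 eV, via E given directly).
Ratio = 4.881 × 10^-20 / 6.864 × 10^-18 = 7.11 × 10^-3.

7.11 × 10^-3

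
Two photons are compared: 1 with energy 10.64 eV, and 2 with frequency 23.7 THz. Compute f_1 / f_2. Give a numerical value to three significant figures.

109

f_1 = 2.573·10^15 Hz (from energy = 10.64 eV, via f = E/h).
f_2 = 2.370·10^13 Hz (from frequency = 23.7 THz, via f given directly).
Ratio = 2.573·10^15 / 2.370·10^13 = 109.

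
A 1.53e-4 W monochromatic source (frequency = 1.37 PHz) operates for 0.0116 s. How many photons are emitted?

1.96e12 photons

Total energy: E_total = P·t = 1.53e-4 × 0.0116 = 1.775e-6 J.
Per-photon energy: E = 9.078e-19 J.
N = E_total / E_photon = 1.96e12.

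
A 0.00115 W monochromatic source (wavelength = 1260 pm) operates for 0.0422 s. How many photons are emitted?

3.08 × 10^11 photons

Total energy: E_total = P·t = 0.00115 × 0.0422 = 4.853 × 10^-5 J.
Per-photon energy: E = 1.577 × 10^-16 J.
N = E_total / E_photon = 3.08 × 10^11.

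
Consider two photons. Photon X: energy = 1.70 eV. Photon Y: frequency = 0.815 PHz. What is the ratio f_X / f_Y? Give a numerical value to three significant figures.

f_X = 4.111·10^14 Hz (from energy = 1.70 eV, via f = E/h).
f_Y = 8.150·10^14 Hz (from frequency = 0.815 PHz, via f given directly).
Ratio = 4.111·10^14 / 8.150·10^14 = 0.504.

0.504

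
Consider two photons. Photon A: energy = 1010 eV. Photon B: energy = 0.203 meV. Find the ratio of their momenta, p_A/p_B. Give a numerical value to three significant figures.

4.98 × 10^6

p_A = 5.398 × 10^-25 kg·m/s (from energy = 1010 eV, via p = E/c).
p_B = 1.085 × 10^-31 kg·m/s (from energy = 0.203 meV, via p = E/c).
Ratio = 5.398 × 10^-25 / 1.085 × 10^-31 = 4.98 × 10^6.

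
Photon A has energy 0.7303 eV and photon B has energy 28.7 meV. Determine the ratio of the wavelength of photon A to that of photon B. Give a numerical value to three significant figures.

0.0393

λ_A = 1.698·10^-6 m (from energy = 0.7303 eV, via λ = hc/E).
λ_B = 4.320·10^-5 m (from energy = 28.7 meV, via λ = hc/E).
Ratio = 1.698·10^-6 / 4.320·10^-5 = 0.0393.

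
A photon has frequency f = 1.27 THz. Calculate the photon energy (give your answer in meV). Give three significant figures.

Convert to SI: f = 1.27 THz = 1.27e12 Hz.
For a photon E = hf, so E = 8.415e-22 J.
Converting to meV: E = 5.252 meV ≈ 5.25 meV.

5.25 meV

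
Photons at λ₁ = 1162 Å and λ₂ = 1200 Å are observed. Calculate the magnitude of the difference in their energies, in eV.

Using E = hc/λ: E₁ = 1.7095e-18 J, E₂ = 1.6554e-18 J.
|ΔE| = |1.7095e-18 − 1.6554e-18| = 5.41e-20 J = 0.338 eV.

0.338 eV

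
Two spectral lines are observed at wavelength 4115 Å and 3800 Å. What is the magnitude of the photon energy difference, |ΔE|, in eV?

Using E = hc/λ: E₁ = 4.8273e-19 J, E₂ = 5.2275e-19 J.
|ΔE| = |4.8273e-19 − 5.2275e-19| = 4.00e-20 J = 0.250 eV.

0.250 eV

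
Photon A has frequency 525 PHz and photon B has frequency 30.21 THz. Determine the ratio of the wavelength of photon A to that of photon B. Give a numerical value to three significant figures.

5.75e-5

λ_A = 5.710e-10 m (from frequency = 525 PHz, via λ = c/f).
λ_B = 9.924e-6 m (from frequency = 30.21 THz, via λ = c/f).
Ratio = 5.710e-10 / 9.924e-6 = 5.75e-5.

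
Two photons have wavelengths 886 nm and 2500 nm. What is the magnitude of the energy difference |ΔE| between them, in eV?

Using E = hc/λ: E₁ = 2.242e-19 J, E₂ = 7.946e-20 J.
|ΔE| = |2.242e-19 − 7.946e-20| = 1.45e-19 J = 0.903 eV.

0.903 eV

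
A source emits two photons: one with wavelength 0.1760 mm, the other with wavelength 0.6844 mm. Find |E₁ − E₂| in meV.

Using E = hc/λ: E₁ = 1.1287e-21 J, E₂ = 2.9025e-22 J.
|ΔE| = |1.1287e-21 − 2.9025e-22| = 8.38e-22 J = 5.23 meV.

5.23 meV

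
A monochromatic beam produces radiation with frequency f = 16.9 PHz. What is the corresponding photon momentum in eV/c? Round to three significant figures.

69.9 eV/c

In SI units: f = 16.9 PHz = 1.69 × 10^16 Hz.
The photon relation is p = hf/c, giving p = 3.735 × 10^-26 kg·m/s.
Converting to eV/c: p = 69.89 eV/c ≈ 69.9 eV/c.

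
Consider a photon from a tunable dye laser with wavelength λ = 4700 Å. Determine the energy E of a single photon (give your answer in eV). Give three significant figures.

2.64 eV

Take h = 6.62607015·10^-34 J·s, c = 2.99792458·10^8 m/s, 1 eV = 1.602176634·10^-19 J.
In SI units: λ = 4700 Å = 4.70·10^-7 m.
Since E = hc/λ for a photon, E = 4.226·10^-19 J.
Converting to eV: E = 2.638 eV ≈ 2.64 eV.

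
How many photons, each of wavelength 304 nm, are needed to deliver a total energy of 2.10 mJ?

3.21e15 photons

Per-photon energy: E = 6.534e-19 J (from wavelength = 304 nm).
N = E_total / E_photon = 0.00210 J / 6.534e-19 J = 3.21e15.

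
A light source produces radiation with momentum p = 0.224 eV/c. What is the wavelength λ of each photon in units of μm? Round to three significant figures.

5.54 μm

Take h = 6.62607015 × 10^-34 J·s, c = 2.99792458 × 10^8 m/s, 1 eV = 1.602176634 × 10^-19 J.
In SI units: p = 0.224 eV/c = 1.1971 × 10^-28 kg·m/s.
The photon relation is λ = h/p, giving λ = 5.535 × 10^-6 m.
Converting to μm: λ = 5.535 μm ≈ 5.54 μm.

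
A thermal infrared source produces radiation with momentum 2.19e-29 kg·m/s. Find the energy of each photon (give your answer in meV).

Apply E = pc: E = 6.565e-21 J.
Converting to meV: E = 40.98 meV ≈ 41.0 meV.

41.0 meV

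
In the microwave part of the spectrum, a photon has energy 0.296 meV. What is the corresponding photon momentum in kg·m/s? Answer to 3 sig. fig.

In SI units: E = 0.296 meV = 4.7424e-23 J.
The photon relation is p = E/c, giving p = 1.582e-31 kg·m/s.
So p ≈ 1.58e-31 kg·m/s.

1.58e-31 kg·m/s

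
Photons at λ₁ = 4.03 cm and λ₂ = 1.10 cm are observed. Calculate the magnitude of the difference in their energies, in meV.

Using E = hc/λ: E₁ = 4.929·10^-24 J, E₂ = 1.806·10^-23 J.
|ΔE| = |4.929·10^-24 − 1.806·10^-23| = 1.31·10^-23 J = 0.0819 meV.

0.0819 meV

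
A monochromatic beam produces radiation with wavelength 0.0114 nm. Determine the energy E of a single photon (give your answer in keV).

First convert: λ = 0.0114 nm = 1.14e-11 m.
Apply E = hc/λ: E = 1.742e-14 J.
Converting to keV: E = 108.8 keV ≈ 109 keV.

109 keV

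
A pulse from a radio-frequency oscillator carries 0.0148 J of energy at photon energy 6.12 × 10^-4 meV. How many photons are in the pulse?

Per-photon energy: E = 9.805 × 10^-26 J (from energy = 6.12 × 10^-4 meV).
N = E_total / E_photon = 0.0148 J / 9.805 × 10^-26 J = 1.51 × 10^23.

1.51 × 10^23 photons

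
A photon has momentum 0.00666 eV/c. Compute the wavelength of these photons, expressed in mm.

Use h = 6.62607015 × 10^-34 J·s, c = 2.99792458 × 10^8 m/s, 1 eV = 1.602176634 × 10^-19 J.
In SI units: p = 0.00666 eV/c = 3.5593 × 10^-30 kg·m/s.
Since λ = h/p for a photon, λ = 1.862 × 10^-4 m.
Converting to mm: λ = 0.1862 mm ≈ 0.186 mm.

0.186 mm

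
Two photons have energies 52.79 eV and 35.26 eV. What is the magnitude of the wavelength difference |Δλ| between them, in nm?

11.7 nm

Using λ = hc/E: λ₁ = 2.3486e-8 m, λ₂ = 3.5163e-8 m.
|Δλ| = |2.3486e-8 − 3.5163e-8| = 1.17e-8 m = 11.7 nm.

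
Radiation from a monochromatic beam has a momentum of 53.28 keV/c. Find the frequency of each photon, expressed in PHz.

First convert: p = 53.28 keV/c = 2.8474e-23 kg·m/s.
Apply f = pc/h: f = 1.288e19 Hz.
Converting to PHz: f = 12880 PHz ≈ 1.29e4 PHz.

1.29e4 PHz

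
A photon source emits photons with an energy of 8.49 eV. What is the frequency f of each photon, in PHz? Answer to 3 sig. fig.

2.05 PHz

Use h = 6.62607015e-34 J·s, 1 eV = 1.602176634e-19 J.
First convert: E = 8.49 eV = 1.3602e-18 J.
The photon relation is f = E/h, giving f = 2.053e15 Hz.
Converting to PHz: f = 2.053 PHz ≈ 2.05 PHz.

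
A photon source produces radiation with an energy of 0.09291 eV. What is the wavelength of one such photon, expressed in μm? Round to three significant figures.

13.3 μm

First convert: E = 0.09291 eV = 1.4886 × 10^-20 J.
Since λ = hc/E for a photon, λ = 1.334 × 10^-5 m.
Converting to μm: λ = 13.34 μm ≈ 13.3 μm.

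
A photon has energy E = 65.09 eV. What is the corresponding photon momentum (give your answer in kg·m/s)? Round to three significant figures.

3.48 × 10^-26 kg·m/s

First convert: E = 65.09 eV = 1.0429 × 10^-17 J.
Since p = E/c for a photon, p = 3.479 × 10^-26 kg·m/s.
So p ≈ 3.48 × 10^-26 kg·m/s.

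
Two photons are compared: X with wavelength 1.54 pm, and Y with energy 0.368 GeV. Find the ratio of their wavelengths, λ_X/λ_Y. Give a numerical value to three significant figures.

457

λ_X = 1.540e-12 m (from wavelength = 1.54 pm, via λ given directly).
λ_Y = 3.369e-15 m (from energy = 0.368 GeV, via λ = hc/E).
Ratio = 1.540e-12 / 3.369e-15 = 457.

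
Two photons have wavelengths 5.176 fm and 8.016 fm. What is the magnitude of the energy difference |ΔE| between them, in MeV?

Using E = hc/λ: E₁ = 3.8378e-11 J, E₂ = 2.4781e-11 J.
|ΔE| = |3.8378e-11 − 2.4781e-11| = 1.36e-11 J = 84.9 MeV.

84.9 MeV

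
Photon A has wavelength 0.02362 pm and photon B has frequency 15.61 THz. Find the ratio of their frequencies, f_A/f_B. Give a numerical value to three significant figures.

f_A = 1.269e22 Hz (from wavelength = 0.02362 pm, via f = c/λ).
f_B = 1.561e13 Hz (from frequency = 15.61 THz, via f given directly).
Ratio = 1.269e22 / 1.561e13 = 8.13e8.

8.13e8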